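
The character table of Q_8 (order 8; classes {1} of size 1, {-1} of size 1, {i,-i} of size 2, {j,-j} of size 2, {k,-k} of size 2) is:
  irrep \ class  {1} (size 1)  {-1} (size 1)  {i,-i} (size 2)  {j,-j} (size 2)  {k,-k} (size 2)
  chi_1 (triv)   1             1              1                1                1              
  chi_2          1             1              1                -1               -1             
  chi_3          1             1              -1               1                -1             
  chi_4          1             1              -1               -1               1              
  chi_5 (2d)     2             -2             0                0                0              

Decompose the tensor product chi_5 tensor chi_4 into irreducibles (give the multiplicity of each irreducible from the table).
chi_5 tensor chi_4 = chi_5 (all other irreducibles have multiplicity 0).

Proof sketch: The character of a tensor product is the pointwise product (chi_5 * chi_4)(C) = chi_5(C) * chi_4(C):
  {1}: (2)*(1), {-1}: (-2)*(1), {i,-i}: (0)*(-1), {j,-j}: (0)*(-1), {k,-k}: (0)*(1)
so (chi_5 * chi_4) takes values
  {1} -> 2, {-1} -> -2, {i,-i} -> 0, {j,-j} -> 0, {k,-k} -> 0.
Now take the inner product of this character with each irreducible chi from the table, <chi_5*chi_4, chi> = (1/8) sum_C |C| (chi_5*chi_4)(C) conj(chi(C)):
  <chi_5*chi_4, chi_1> = (1/8)[1*(2)*conj(1) + 1*(-2)*conj(1) + 2*(0)*conj(1) + 2*(0)*conj(1) + 2*(0)*conj(1)]
      = (1/8)[(2) + (-2) + (0) + (0) + (0)] = 0/8 = 0
  <chi_5*chi_4, chi_2> = (1/8)[1*(2)*conj(1) + 1*(-2)*conj(1) + 2*(0)*conj(1) + 2*(0)*conj(-1) + 2*(0)*conj(-1)]
      = (1/8)[(2) + (-2) + (0) + (0) + (0)] = 0/8 = 0
  <chi_5*chi_4, chi_3> = (1/8)[1*(2)*conj(1) + 1*(-2)*conj(1) + 2*(0)*conj(-1) + 2*(0)*conj(1) + 2*(0)*conj(-1)]
      = (1/8)[(2) + (-2) + (0) + (0) + (0)] = 0/8 = 0
  <chi_5*chi_4, chi_4> = (1/8)[1*(2)*conj(1) + 1*(-2)*conj(1) + 2*(0)*conj(-1) + 2*(0)*conj(-1) + 2*(0)*conj(1)]
      = (1/8)[(2) + (-2) + (0) + (0) + (0)] = 0/8 = 0
  <chi_5*chi_4, chi_5> = (1/8)[1*(2)*conj(2) + 1*(-2)*conj(-2) + 2*(0)*conj(0) + 2*(0)*conj(0) + 2*(0)*conj(0)]
      = (1/8)[(4) + (4) + (0) + (0) + (0)] = 8/8 = 1
Hence the multiplicities are chi_5: 1. Dimension check: dim(chi_5)*dim(chi_4) = 2*1 = 2 and sum (mult * dim) = 1*2 = 2.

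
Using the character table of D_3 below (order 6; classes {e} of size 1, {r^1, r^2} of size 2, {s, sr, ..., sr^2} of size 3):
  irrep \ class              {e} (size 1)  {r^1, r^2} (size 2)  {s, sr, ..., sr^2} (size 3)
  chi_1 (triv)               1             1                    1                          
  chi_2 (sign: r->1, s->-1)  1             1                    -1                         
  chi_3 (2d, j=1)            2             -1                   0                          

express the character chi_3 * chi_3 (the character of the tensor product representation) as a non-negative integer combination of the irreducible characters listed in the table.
chi_3 tensor chi_3 = chi_1 + chi_2 + chi_3 (all other irreducibles have multiplicity 0).

Details: The character of a tensor product is the pointwise product (chi_3 * chi_3)(C) = chi_3(C) * chi_3(C):
  {e}: (2)*(2), {r^1, r^2}: (-1)*(-1), {s, sr, ..., sr^2}: (0)*(0)
so (chi_3 * chi_3) takes values
  {e} -> 4, {r^1, r^2} -> 1, {s, sr, ..., sr^2} -> 0.
Now take the inner product of this character with each irreducible chi from the table, <chi_3*chi_3, chi> = (1/6) sum_C |C| (chi_3*chi_3)(C) conj(chi(C)):
  <chi_3*chi_3, chi_1> = (1/6)[1*(4)*conj(1) + 2*(1)*conj(1) + 3*(0)*conj(1)]
      = (1/6)[(4) + (2) + (0)] = 6/6 = 1
  <chi_3*chi_3, chi_2> = (1/6)[1*(4)*conj(1) + 2*(1)*conj(1) + 3*(0)*conj(-1)]
      = (1/6)[(4) + (2) + (0)] = 6/6 = 1
  <chi_3*chi_3, chi_3> = (1/6)[1*(4)*conj(2) + 2*(1)*conj(-1) + 3*(0)*conj(0)]
      = (1/6)[(8) + (-2) + (0)] = 6/6 = 1
Hence the multiplicities are chi_1: 1, chi_2: 1, chi_3: 1. Dimension check: dim(chi_3)*dim(chi_3) = 2*2 = 4 and sum (mult * dim) = 1*1 + 1*1 + 1*2 = 4.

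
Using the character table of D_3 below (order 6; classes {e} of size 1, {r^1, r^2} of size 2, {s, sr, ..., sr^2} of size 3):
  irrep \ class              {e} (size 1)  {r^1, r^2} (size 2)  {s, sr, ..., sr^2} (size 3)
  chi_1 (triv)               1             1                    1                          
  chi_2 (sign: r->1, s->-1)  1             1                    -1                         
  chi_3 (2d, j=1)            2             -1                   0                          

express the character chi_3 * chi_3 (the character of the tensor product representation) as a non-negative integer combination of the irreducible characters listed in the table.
chi_3 tensor chi_3 = chi_1 + chi_2 + chi_3 (all other irreducibles have multiplicity 0).

Details: The character of a tensor product is the pointwise product (chi_3 * chi_3)(C) = chi_3(C) * chi_3(C):
  {e}: (2)*(2), {r^1, r^2}: (-1)*(-1), {s, sr, ..., sr^2}: (0)*(0)
so (chi_3 * chi_3) takes values
  {e} -> 4, {r^1, r^2} -> 1, {s, sr, ..., sr^2} -> 0.
Now take the inner product of this character with each irreducible chi from the table, <chi_3*chi_3, chi> = (1/6) sum_C |C| (chi_3*chi_3)(C) conj(chi(C)):
  <chi_3*chi_3, chi_1> = (1/6)[1*(4)*conj(1) + 2*(1)*conj(1) + 3*(0)*conj(1)]
      = (1/6)[(4) + (2) + (0)] = 6/6 = 1
  <chi_3*chi_3, chi_2> = (1/6)[1*(4)*conj(1) + 2*(1)*conj(1) + 3*(0)*conj(-1)]
      = (1/6)[(4) + (2) + (0)] = 6/6 = 1
  <chi_3*chi_3, chi_3> = (1/6)[1*(4)*conj(2) + 2*(1)*conj(-1) + 3*(0)*conj(0)]
      = (1/6)[(8) + (-2) + (0)] = 6/6 = 1
Hence the multiplicities are chi_1: 1, chi_2: 1, chi_3: 1. Dimension check: dim(chi_3)*dim(chi_3) = 2*2 = 4 and sum (mult * dim) = 1*1 + 1*1 + 1*2 = 4.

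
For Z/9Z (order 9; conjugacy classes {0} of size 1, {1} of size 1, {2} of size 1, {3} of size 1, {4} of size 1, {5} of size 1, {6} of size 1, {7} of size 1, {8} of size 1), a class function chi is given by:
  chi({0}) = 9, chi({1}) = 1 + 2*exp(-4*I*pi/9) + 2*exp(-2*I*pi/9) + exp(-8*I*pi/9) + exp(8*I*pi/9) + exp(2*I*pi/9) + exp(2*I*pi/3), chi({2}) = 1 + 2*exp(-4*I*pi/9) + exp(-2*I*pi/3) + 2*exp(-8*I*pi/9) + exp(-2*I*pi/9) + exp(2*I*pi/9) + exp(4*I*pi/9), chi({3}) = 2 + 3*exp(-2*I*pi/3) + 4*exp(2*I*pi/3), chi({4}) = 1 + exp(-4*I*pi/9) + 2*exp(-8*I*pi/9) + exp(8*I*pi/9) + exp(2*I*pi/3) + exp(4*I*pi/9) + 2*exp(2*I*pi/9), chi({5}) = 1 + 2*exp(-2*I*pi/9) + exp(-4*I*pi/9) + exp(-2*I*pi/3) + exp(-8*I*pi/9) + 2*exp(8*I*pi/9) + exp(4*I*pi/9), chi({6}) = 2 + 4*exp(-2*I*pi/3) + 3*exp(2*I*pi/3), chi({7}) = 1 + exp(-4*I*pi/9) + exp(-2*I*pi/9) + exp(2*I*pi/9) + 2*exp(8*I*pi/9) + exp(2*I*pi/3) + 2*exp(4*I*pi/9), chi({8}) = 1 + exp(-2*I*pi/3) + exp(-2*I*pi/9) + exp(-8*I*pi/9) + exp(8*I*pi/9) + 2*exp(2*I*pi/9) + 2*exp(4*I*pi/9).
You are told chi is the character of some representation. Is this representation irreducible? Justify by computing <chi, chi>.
Not irreducible (reducible): <chi, chi> = 13 > 1.

Justification: <chi, chi> = (1/|G|) sum_C |C| * |chi(C)|^2 = (1/9)[1*|9|^2 + 1*|1 + 2*exp(-4*I*pi/9) + 2*exp(-2*I*pi/9) + exp(-8*I*pi/9) + exp(8*I*pi/9) + exp(2*I*pi/9) + exp(2*I*pi/3)|^2 + 1*|1 + 2*exp(-4*I*pi/9) + exp(-2*I*pi/3) + 2*exp(-8*I*pi/9) + exp(-2*I*pi/9) + exp(2*I*pi/9) + exp(4*I*pi/9)|^2 + 1*|2 + 3*exp(-2*I*pi/3) + 4*exp(2*I*pi/3)|^2 + 1*|1 + exp(-4*I*pi/9) + 2*exp(-8*I*pi/9) + exp(8*I*pi/9) + exp(2*I*pi/3) + exp(4*I*pi/9) + 2*exp(2*I*pi/9)|^2 + 1*|1 + 2*exp(-2*I*pi/9) + exp(-4*I*pi/9) + exp(-2*I*pi/3) + exp(-8*I*pi/9) + 2*exp(8*I*pi/9) + exp(4*I*pi/9)|^2 + 1*|2 + 4*exp(-2*I*pi/3) + 3*exp(2*I*pi/3)|^2 + 1*|1 + exp(-4*I*pi/9) + exp(-2*I*pi/9) + exp(2*I*pi/9) + 2*exp(8*I*pi/9) + exp(2*I*pi/3) + 2*exp(4*I*pi/9)|^2 + 1*|1 + exp(-2*I*pi/3) + exp(-2*I*pi/9) + exp(-8*I*pi/9) + exp(8*I*pi/9) + 2*exp(2*I*pi/9) + 2*exp(4*I*pi/9)|^2]
  = (1/9)[(81) + (13 + 8*exp(-4*I*pi/9) + 8*exp(-2*I*pi/3) + 9*exp(-2*I*pi/9) + 9*exp(-8*I*pi/9) + 9*exp(8*I*pi/9) + 9*exp(2*I*pi/9) + 8*exp(2*I*pi/3) + 8*exp(4*I*pi/9)) + (13 + 9*exp(-4*I*pi/9) + 8*exp(-2*I*pi/3) + 9*exp(-2*I*pi/9) + 8*exp(-8*I*pi/9) + 8*exp(8*I*pi/9) + 9*exp(2*I*pi/9) + 8*exp(2*I*pi/3) + 9*exp(4*I*pi/9)) + (3) + (13 + 9*exp(-4*I*pi/9) + 8*exp(-2*I*pi/3) + 8*exp(-2*I*pi/9) + 9*exp(-8*I*pi/9) + 9*exp(8*I*pi/9) + 8*exp(2*I*pi/9) + 8*exp(2*I*pi/3) + 9*exp(4*I*pi/9)) + (13 + 9*exp(-4*I*pi/9) + 8*exp(-2*I*pi/3) + 8*exp(-2*I*pi/9) + 9*exp(-8*I*pi/9) + 9*exp(8*I*pi/9) + 8*exp(2*I*pi/9) + 8*exp(2*I*pi/3) + 9*exp(4*I*pi/9)) + (3) + (13 + 9*exp(-4*I*pi/9) + 8*exp(-2*I*pi/3) + 9*exp(-2*I*pi/9) + 8*exp(-8*I*pi/9) + 8*exp(8*I*pi/9) + 9*exp(2*I*pi/9) + 8*exp(2*I*pi/3) + 9*exp(4*I*pi/9)) + (13 + 8*exp(-4*I*pi/9) + 8*exp(-2*I*pi/3) + 9*exp(-2*I*pi/9) + 9*exp(-8*I*pi/9) + 9*exp(8*I*pi/9) + 9*exp(2*I*pi/9) + 8*exp(2*I*pi/3) + 8*exp(4*I*pi/9))] = 117/9 = 13.
(Exp terms are combined using exp(i*s)*conj(exp(i*t)) = exp(i*(s-t)), and sums of them are collapsed using the identity that for every m > 1 the m distinct m-th roots of unity sum to 0, e.g. 1 + exp(2*I*pi/3) + exp(-2*I*pi/3) = 0.)
A character is irreducible iff <chi, chi> = 1, so this representation is reducible.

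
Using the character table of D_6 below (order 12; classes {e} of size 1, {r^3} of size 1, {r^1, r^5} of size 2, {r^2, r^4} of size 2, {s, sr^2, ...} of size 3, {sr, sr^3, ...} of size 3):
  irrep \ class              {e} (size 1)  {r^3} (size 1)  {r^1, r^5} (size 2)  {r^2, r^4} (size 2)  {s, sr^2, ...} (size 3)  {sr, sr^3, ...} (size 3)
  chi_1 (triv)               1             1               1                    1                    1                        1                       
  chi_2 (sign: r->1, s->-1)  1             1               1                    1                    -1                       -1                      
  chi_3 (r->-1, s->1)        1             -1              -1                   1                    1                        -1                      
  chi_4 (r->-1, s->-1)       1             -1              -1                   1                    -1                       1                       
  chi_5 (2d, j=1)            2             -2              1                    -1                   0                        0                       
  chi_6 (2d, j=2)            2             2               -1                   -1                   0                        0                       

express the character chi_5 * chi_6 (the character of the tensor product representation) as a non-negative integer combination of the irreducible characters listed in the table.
chi_5 tensor chi_6 = chi_3 + chi_4 + chi_5 (all other irreducibles have multiplicity 0).

Argument: The character of a tensor product is the pointwise product (chi_5 * chi_6)(C) = chi_5(C) * chi_6(C):
  {e}: (2)*(2), {r^3}: (-2)*(2), {r^1, r^5}: (1)*(-1), {r^2, r^4}: (-1)*(-1), {s, sr^2, ...}: (0)*(0), {sr, sr^3, ...}: (0)*(0)
so (chi_5 * chi_6) takes values
  {e} -> 4, {r^3} -> -4, {r^1, r^5} -> -1, {r^2, r^4} -> 1, {s, sr^2, ...} -> 0, {sr, sr^3, ...} -> 0.
Now take the inner product of this character with each irreducible chi from the table, <chi_5*chi_6, chi> = (1/12) sum_C |C| (chi_5*chi_6)(C) conj(chi(C)):
  <chi_5*chi_6, chi_1> = (1/12)[1*(4)*conj(1) + 1*(-4)*conj(1) + 2*(-1)*conj(1) + 2*(1)*conj(1) + 3*(0)*conj(1) + 3*(0)*conj(1)]
      = (1/12)[(4) + (-4) + (-2) + (2) + (0) + (0)] = 0/12 = 0
  <chi_5*chi_6, chi_2> = (1/12)[1*(4)*conj(1) + 1*(-4)*conj(1) + 2*(-1)*conj(1) + 2*(1)*conj(1) + 3*(0)*conj(-1) + 3*(0)*conj(-1)]
      = (1/12)[(4) + (-4) + (-2) + (2) + (0) + (0)] = 0/12 = 0
  <chi_5*chi_6, chi_3> = (1/12)[1*(4)*conj(1) + 1*(-4)*conj(-1) + 2*(-1)*conj(-1) + 2*(1)*conj(1) + 3*(0)*conj(1) + 3*(0)*conj(-1)]
      = (1/12)[(4) + (4) + (2) + (2) + (0) + (0)] = 12/12 = 1
  <chi_5*chi_6, chi_4> = (1/12)[1*(4)*conj(1) + 1*(-4)*conj(-1) + 2*(-1)*conj(-1) + 2*(1)*conj(1) + 3*(0)*conj(-1) + 3*(0)*conj(1)]
      = (1/12)[(4) + (4) + (2) + (2) + (0) + (0)] = 12/12 = 1
  <chi_5*chi_6, chi_5> = (1/12)[1*(4)*conj(2) + 1*(-4)*conj(-2) + 2*(-1)*conj(1) + 2*(1)*conj(-1) + 3*(0)*conj(0) + 3*(0)*conj(0)]
      = (1/12)[(8) + (8) + (-2) + (-2) + (0) + (0)] = 12/12 = 1
  <chi_5*chi_6, chi_6> = (1/12)[1*(4)*conj(2) + 1*(-4)*conj(2) + 2*(-1)*conj(-1) + 2*(1)*conj(-1) + 3*(0)*conj(0) + 3*(0)*conj(0)]
      = (1/12)[(8) + (-8) + (2) + (-2) + (0) + (0)] = 0/12 = 0
Hence the multiplicities are chi_3: 1, chi_4: 1, chi_5: 1. Dimension check: dim(chi_5)*dim(chi_6) = 2*2 = 4 and sum (mult * dim) = 1*1 + 1*1 + 1*2 = 4.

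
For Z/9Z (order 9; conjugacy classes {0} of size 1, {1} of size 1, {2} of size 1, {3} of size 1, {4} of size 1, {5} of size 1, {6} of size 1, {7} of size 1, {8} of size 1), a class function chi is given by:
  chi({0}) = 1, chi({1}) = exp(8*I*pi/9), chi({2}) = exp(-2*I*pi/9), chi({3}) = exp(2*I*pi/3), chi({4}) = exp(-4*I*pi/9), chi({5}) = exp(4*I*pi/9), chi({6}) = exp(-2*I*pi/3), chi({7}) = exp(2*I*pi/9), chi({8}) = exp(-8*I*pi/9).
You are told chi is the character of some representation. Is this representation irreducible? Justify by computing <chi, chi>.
Irreducible: <chi, chi> = 1.

Reasoning: <chi, chi> = (1/|G|) sum_C |C| * |chi(C)|^2 = (1/9)[1*|1|^2 + 1*|exp(8*I*pi/9)|^2 + 1*|exp(-2*I*pi/9)|^2 + 1*|exp(2*I*pi/3)|^2 + 1*|exp(-4*I*pi/9)|^2 + 1*|exp(4*I*pi/9)|^2 + 1*|exp(-2*I*pi/3)|^2 + 1*|exp(2*I*pi/9)|^2 + 1*|exp(-8*I*pi/9)|^2]
  = (1/9)[(1) + (1) + (1) + (1) + (1) + (1) + (1) + (1) + (1)] = 9/9 = 1.
(Exp terms are combined using exp(i*s)*conj(exp(i*t)) = exp(i*(s-t)), and sums of them are collapsed using the identity that for every m > 1 the m distinct m-th roots of unity sum to 0, e.g. 1 + exp(2*I*pi/3) + exp(-2*I*pi/3) = 0.)
A character is irreducible iff <chi, chi> = 1, so this representation is irreducible.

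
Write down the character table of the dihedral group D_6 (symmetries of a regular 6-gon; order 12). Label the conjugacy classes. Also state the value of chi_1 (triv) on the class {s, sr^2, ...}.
Conjugacy classes: {e} of size 1, {r^3} of size 1, {r^1, r^5} of size 2, {r^2, r^4} of size 2, {s, sr^2, ...} of size 3, {sr, sr^3, ...} of size 3.
Character table:
  irrep \ class              {e} (size 1)  {r^3} (size 1)  {r^1, r^5} (size 2)  {r^2, r^4} (size 2)  {s, sr^2, ...} (size 3)  {sr, sr^3, ...} (size 3)
  chi_1 (triv)               1             1               1                    1                    1                        1                       
  chi_2 (sign: r->1, s->-1)  1             1               1                    1                    -1                       -1                      
  chi_3 (r->-1, s->1)        1             -1              -1                   1                    1                        -1                      
  chi_4 (r->-1, s->-1)       1             -1              -1                   1                    -1                       1                       
  chi_5 (2d, j=1)            2             -2              1                    -1                   0                        0                       
  chi_6 (2d, j=2)            2             2               -1                   -1                   0                        0                       

Spot check: chi_1 (triv) on {s, sr^2, ...} = 1.

Proof sketch: D_6 has order 2*6 = 12 with 6 conjugacy classes, hence 6 irreducibles. Sum of squared dims 1 + 1 + 1 + 1 + 4 + 4 = 12 = |G|. Linear characters come from the abelianisation; the 2-dimensional irreps have character r^k -> 2*cos(2*pi*j*k/6), reflections -> 0.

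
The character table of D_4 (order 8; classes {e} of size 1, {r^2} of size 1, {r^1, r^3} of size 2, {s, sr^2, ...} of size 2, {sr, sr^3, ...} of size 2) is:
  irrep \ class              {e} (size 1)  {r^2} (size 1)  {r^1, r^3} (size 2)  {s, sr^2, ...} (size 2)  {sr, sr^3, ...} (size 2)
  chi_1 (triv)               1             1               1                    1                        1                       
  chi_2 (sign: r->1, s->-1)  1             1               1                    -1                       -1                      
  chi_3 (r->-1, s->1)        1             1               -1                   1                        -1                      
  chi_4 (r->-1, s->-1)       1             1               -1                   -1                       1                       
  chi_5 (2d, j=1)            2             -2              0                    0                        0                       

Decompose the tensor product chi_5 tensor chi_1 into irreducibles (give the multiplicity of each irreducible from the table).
chi_5 tensor chi_1 = chi_5 (all other irreducibles have multiplicity 0).

Working: The character of a tensor product is the pointwise product (chi_5 * chi_1)(C) = chi_5(C) * chi_1(C):
  {e}: (2)*(1), {r^2}: (-2)*(1), {r^1, r^3}: (0)*(1), {s, sr^2, ...}: (0)*(1), {sr, sr^3, ...}: (0)*(1)
so (chi_5 * chi_1) takes values
  {e} -> 2, {r^2} -> -2, {r^1, r^3} -> 0, {s, sr^2, ...} -> 0, {sr, sr^3, ...} -> 0.
Now take the inner product of this character with each irreducible chi from the table, <chi_5*chi_1, chi> = (1/8) sum_C |C| (chi_5*chi_1)(C) conj(chi(C)):
  <chi_5*chi_1, chi_1> = (1/8)[1*(2)*conj(1) + 1*(-2)*conj(1) + 2*(0)*conj(1) + 2*(0)*conj(1) + 2*(0)*conj(1)]
      = (1/8)[(2) + (-2) + (0) + (0) + (0)] = 0/8 = 0
  <chi_5*chi_1, chi_2> = (1/8)[1*(2)*conj(1) + 1*(-2)*conj(1) + 2*(0)*conj(1) + 2*(0)*conj(-1) + 2*(0)*conj(-1)]
      = (1/8)[(2) + (-2) + (0) + (0) + (0)] = 0/8 = 0
  <chi_5*chi_1, chi_3> = (1/8)[1*(2)*conj(1) + 1*(-2)*conj(1) + 2*(0)*conj(-1) + 2*(0)*conj(1) + 2*(0)*conj(-1)]
      = (1/8)[(2) + (-2) + (0) + (0) + (0)] = 0/8 = 0
  <chi_5*chi_1, chi_4> = (1/8)[1*(2)*conj(1) + 1*(-2)*conj(1) + 2*(0)*conj(-1) + 2*(0)*conj(-1) + 2*(0)*conj(1)]
      = (1/8)[(2) + (-2) + (0) + (0) + (0)] = 0/8 = 0
  <chi_5*chi_1, chi_5> = (1/8)[1*(2)*conj(2) + 1*(-2)*conj(-2) + 2*(0)*conj(0) + 2*(0)*conj(0) + 2*(0)*conj(0)]
      = (1/8)[(4) + (4) + (0) + (0) + (0)] = 8/8 = 1
Hence the multiplicities are chi_5: 1. Dimension check: dim(chi_5)*dim(chi_1) = 2*1 = 2 and sum (mult * dim) = 1*2 = 2.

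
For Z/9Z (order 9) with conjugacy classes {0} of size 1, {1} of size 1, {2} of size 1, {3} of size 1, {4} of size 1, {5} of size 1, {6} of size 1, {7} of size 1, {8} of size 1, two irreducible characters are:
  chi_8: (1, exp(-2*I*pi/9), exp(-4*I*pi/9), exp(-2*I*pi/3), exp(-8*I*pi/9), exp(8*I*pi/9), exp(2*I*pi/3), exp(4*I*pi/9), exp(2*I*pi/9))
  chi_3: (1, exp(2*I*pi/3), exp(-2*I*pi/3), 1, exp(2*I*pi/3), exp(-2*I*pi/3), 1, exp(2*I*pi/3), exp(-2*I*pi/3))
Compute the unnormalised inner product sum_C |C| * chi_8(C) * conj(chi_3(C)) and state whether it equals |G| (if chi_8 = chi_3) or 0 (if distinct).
Sum = 0; so <chi_8, chi_3> = 0 (distinct irreducibles are orthogonal).

Argument: Compute term by term over conjugacy classes (|C| * chi_8(C) * conj(chi_3(C))):
  1*(1)*conj(1) + 1*(exp(-2*I*pi/9))*conj(exp(2*I*pi/3)) + 1*(exp(-4*I*pi/9))*conj(exp(-2*I*pi/3)) + 1*(exp(-2*I*pi/3))*conj(1) + 1*(exp(-8*I*pi/9))*conj(exp(2*I*pi/3)) + 1*(exp(8*I*pi/9))*conj(exp(-2*I*pi/3)) + 1*(exp(2*I*pi/3))*conj(1) + 1*(exp(4*I*pi/9))*conj(exp(2*I*pi/3)) + 1*(exp(2*I*pi/9))*conj(exp(-2*I*pi/3))
  = (1) + (exp(-8*I*pi/9)) + (exp(2*I*pi/9)) + (exp(-2*I*pi/3)) + (exp(4*I*pi/9)) + (exp(-4*I*pi/9)) + (exp(2*I*pi/3)) + (exp(-2*I*pi/9)) + (exp(8*I*pi/9))
  = 0.
(Exp terms are combined using exp(i*s)*conj(exp(i*t)) = exp(i*(s-t)), and sums of them are collapsed using the identity that for every m > 1 the m distinct m-th roots of unity sum to 0, e.g. 1 + exp(2*I*pi/3) + exp(-2*I*pi/3) = 0.)
Dividing by |G| = 9 gives 0/9 = 0, matching the row-orthogonality relation <chi_8, chi_3> = [chi_8 = chi_3].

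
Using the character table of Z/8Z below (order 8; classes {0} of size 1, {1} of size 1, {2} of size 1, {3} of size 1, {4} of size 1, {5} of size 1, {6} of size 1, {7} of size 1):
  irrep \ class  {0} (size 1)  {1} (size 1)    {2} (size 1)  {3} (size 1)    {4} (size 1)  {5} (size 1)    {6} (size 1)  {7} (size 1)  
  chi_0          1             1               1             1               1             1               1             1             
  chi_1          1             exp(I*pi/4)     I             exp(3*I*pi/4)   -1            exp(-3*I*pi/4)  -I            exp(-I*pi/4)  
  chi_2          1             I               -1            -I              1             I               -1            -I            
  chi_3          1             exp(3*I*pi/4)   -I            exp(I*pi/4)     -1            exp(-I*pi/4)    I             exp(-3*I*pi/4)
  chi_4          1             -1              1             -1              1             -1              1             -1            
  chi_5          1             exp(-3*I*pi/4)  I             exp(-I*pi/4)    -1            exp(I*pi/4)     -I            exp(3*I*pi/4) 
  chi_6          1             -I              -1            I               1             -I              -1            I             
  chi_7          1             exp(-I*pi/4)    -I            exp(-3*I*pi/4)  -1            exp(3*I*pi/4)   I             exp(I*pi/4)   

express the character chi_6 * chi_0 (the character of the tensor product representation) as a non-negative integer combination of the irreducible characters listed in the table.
chi_6 tensor chi_0 = chi_6 (all other irreducibles have multiplicity 0).

Explanation: The character of a tensor product is the pointwise product (chi_6 * chi_0)(C) = chi_6(C) * chi_0(C):
  {0}: (1)*(1), {1}: (-I)*(1), {2}: (-1)*(1), {3}: (I)*(1), {4}: (1)*(1), {5}: (-I)*(1), {6}: (-1)*(1), {7}: (I)*(1)
so (chi_6 * chi_0) takes values
  {0} -> 1, {1} -> -I, {2} -> -1, {3} -> I, {4} -> 1, {5} -> -I, {6} -> -1, {7} -> I.
Now take the inner product of this character with each irreducible chi from the table, <chi_6*chi_0, chi> = (1/8) sum_C |C| (chi_6*chi_0)(C) conj(chi(C)):
  <chi_6*chi_0, chi_0> = (1/8)[1*(1)*conj(1) + 1*(-I)*conj(1) + 1*(-1)*conj(1) + 1*(I)*conj(1) + 1*(1)*conj(1) + 1*(-I)*conj(1) + 1*(-1)*conj(1) + 1*(I)*conj(1)]
      = (1/8)[(1) + (-I) + (-1) + (I) + (1) + (-I) + (-1) + (I)] = 0/8 = 0
  <chi_6*chi_0, chi_1> = (1/8)[1*(1)*conj(1) + 1*(-I)*conj(exp(I*pi/4)) + 1*(-1)*conj(I) + 1*(I)*conj(exp(3*I*pi/4)) + 1*(1)*conj(-1) + 1*(-I)*conj(exp(-3*I*pi/4)) + 1*(-1)*conj(-I) + 1*(I)*conj(exp(-I*pi/4))]
      = (1/8)[(1) + (-exp(I*pi/4)) + (I) + (exp(-I*pi/4)) + (-1) + (-exp(-3*I*pi/4)) + (-I) + (exp(3*I*pi/4))] = 0/8 = 0
  <chi_6*chi_0, chi_2> = (1/8)[1*(1)*conj(1) + 1*(-I)*conj(I) + 1*(-1)*conj(-1) + 1*(I)*conj(-I) + 1*(1)*conj(1) + 1*(-I)*conj(I) + 1*(-1)*conj(-1) + 1*(I)*conj(-I)]
      = (1/8)[(1) + (-1) + (1) + (-1) + (1) + (-1) + (1) + (-1)] = 0/8 = 0
  <chi_6*chi_0, chi_3> = (1/8)[1*(1)*conj(1) + 1*(-I)*conj(exp(3*I*pi/4)) + 1*(-1)*conj(-I) + 1*(I)*conj(exp(I*pi/4)) + 1*(1)*conj(-1) + 1*(-I)*conj(exp(-I*pi/4)) + 1*(-1)*conj(I) + 1*(I)*conj(exp(-3*I*pi/4))]
      = (1/8)[(1) + (-exp(-I*pi/4)) + (-I) + (exp(I*pi/4)) + (-1) + (-exp(3*I*pi/4)) + (I) + (exp(-3*I*pi/4))] = 0/8 = 0
  <chi_6*chi_0, chi_4> = (1/8)[1*(1)*conj(1) + 1*(-I)*conj(-1) + 1*(-1)*conj(1) + 1*(I)*conj(-1) + 1*(1)*conj(1) + 1*(-I)*conj(-1) + 1*(-1)*conj(1) + 1*(I)*conj(-1)]
      = (1/8)[(1) + (I) + (-1) + (-I) + (1) + (I) + (-1) + (-I)] = 0/8 = 0
  <chi_6*chi_0, chi_5> = (1/8)[1*(1)*conj(1) + 1*(-I)*conj(exp(-3*I*pi/4)) + 1*(-1)*conj(I) + 1*(I)*conj(exp(-I*pi/4)) + 1*(1)*conj(-1) + 1*(-I)*conj(exp(I*pi/4)) + 1*(-1)*conj(-I) + 1*(I)*conj(exp(3*I*pi/4))]
      = (1/8)[(1) + (-exp(-3*I*pi/4)) + (I) + (exp(3*I*pi/4)) + (-1) + (-exp(I*pi/4)) + (-I) + (exp(-I*pi/4))] = 0/8 = 0
  <chi_6*chi_0, chi_6> = (1/8)[1*(1)*conj(1) + 1*(-I)*conj(-I) + 1*(-1)*conj(-1) + 1*(I)*conj(I) + 1*(1)*conj(1) + 1*(-I)*conj(-I) + 1*(-1)*conj(-1) + 1*(I)*conj(I)]
      = (1/8)[(1) + (1) + (1) + (1) + (1) + (1) + (1) + (1)] = 8/8 = 1
  <chi_6*chi_0, chi_7> = (1/8)[1*(1)*conj(1) + 1*(-I)*conj(exp(-I*pi/4)) + 1*(-1)*conj(-I) + 1*(I)*conj(exp(-3*I*pi/4)) + 1*(1)*conj(-1) + 1*(-I)*conj(exp(3*I*pi/4)) + 1*(-1)*conj(I) + 1*(I)*conj(exp(I*pi/4))]
      = (1/8)[(1) + (-exp(3*I*pi/4)) + (-I) + (exp(-3*I*pi/4)) + (-1) + (-exp(-I*pi/4)) + (I) + (exp(I*pi/4))] = 0/8 = 0
(Exp terms are combined using exp(i*s)*conj(exp(i*t)) = exp(i*(s-t)), and sums of them are collapsed using the identity that for every m > 1 the m distinct m-th roots of unity sum to 0, e.g. 1 + exp(2*I*pi/3) + exp(-2*I*pi/3) = 0.)
Hence the multiplicities are chi_6: 1. Dimension check: dim(chi_6)*dim(chi_0) = 1*1 = 1 and sum (mult * dim) = 1*1 = 1.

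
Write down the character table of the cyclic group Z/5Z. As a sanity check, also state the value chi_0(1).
Character table of Z/5Z (irreps indexed chi_0,...,chi_4 with chi_k(m) = zeta_5^(k*m), zeta_5 = exp(2*pi*i/5)):
  irrep \ class  {0} (size 1)  {1} (size 1)    {2} (size 1)    {3} (size 1)    {4} (size 1)  
  chi_0          1             1               1               1               1             
  chi_1          1             exp(2*I*pi/5)   exp(4*I*pi/5)   exp(-4*I*pi/5)  exp(-2*I*pi/5)
  chi_2          1             exp(4*I*pi/5)   exp(-2*I*pi/5)  exp(2*I*pi/5)   exp(-4*I*pi/5)
  chi_3          1             exp(-4*I*pi/5)  exp(2*I*pi/5)   exp(-2*I*pi/5)  exp(4*I*pi/5) 
  chi_4          1             exp(-2*I*pi/5)  exp(-4*I*pi/5)  exp(4*I*pi/5)   exp(2*I*pi/5) 

Spot check: chi_0(1) = zeta_5^(0*1) = zeta_5^0 = 1.

Details: Z/5Z is abelian, so all 5 irreducible complex representations are 1-dimensional. They are given by chi_k(m) = zeta_5^(k*m) for k = 0,...,4. Row orthogonality: sum_m chi_k(m) conj(chi_l(m)) = 5 * [k = l].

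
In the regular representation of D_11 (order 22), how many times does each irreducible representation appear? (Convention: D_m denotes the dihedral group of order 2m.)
Each irreducible V_i of dimension d_i appears with multiplicity d_i, i.e. rho_reg = (direct sum over all irreducibles V_i) d_i V_i. The irreducible dimensions for D_11 are 1, 1, 2, 2, 2, 2, 2: 2 irreducibles of dimension 1, each with multiplicity 1; 5 irreducibles of dimension 2, each with multiplicity 2. Total dimension 2*1*1 + 5*2*2 = 22 = |G|.

Justification: General theorem: in the regular representation of a finite group G, each irreducible appears with multiplicity equal to its dimension. Check: dim(rho_reg) = sum d_i^2 = 1 + 1 + 4 + 4 + 4 + 4 + 4 = 22 = |G|.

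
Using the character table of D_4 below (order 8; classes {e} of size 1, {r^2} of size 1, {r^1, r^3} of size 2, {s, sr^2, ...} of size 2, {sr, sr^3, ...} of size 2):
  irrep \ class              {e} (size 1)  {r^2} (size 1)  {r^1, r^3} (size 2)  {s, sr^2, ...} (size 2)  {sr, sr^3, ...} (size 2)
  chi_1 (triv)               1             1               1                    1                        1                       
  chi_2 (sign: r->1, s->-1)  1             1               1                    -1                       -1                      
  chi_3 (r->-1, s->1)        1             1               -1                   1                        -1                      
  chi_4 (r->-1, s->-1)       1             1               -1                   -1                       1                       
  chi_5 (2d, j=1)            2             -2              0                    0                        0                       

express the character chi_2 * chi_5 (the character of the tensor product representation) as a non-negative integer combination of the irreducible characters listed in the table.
chi_2 tensor chi_5 = chi_5 (all other irreducibles have multiplicity 0).

Solution. The character of a tensor product is the pointwise product (chi_2 * chi_5)(C) = chi_2(C) * chi_5(C):
  {e}: (1)*(2), {r^2}: (1)*(-2), {r^1, r^3}: (1)*(0), {s, sr^2, ...}: (-1)*(0), {sr, sr^3, ...}: (-1)*(0)
so (chi_2 * chi_5) takes values
  {e} -> 2, {r^2} -> -2, {r^1, r^3} -> 0, {s, sr^2, ...} -> 0, {sr, sr^3, ...} -> 0.
Now take the inner product of this character with each irreducible chi from the table, <chi_2*chi_5, chi> = (1/8) sum_C |C| (chi_2*chi_5)(C) conj(chi(C)):
  <chi_2*chi_5, chi_1> = (1/8)[1*(2)*conj(1) + 1*(-2)*conj(1) + 2*(0)*conj(1) + 2*(0)*conj(1) + 2*(0)*conj(1)]
      = (1/8)[(2) + (-2) + (0) + (0) + (0)] = 0/8 = 0
  <chi_2*chi_5, chi_2> = (1/8)[1*(2)*conj(1) + 1*(-2)*conj(1) + 2*(0)*conj(1) + 2*(0)*conj(-1) + 2*(0)*conj(-1)]
      = (1/8)[(2) + (-2) + (0) + (0) + (0)] = 0/8 = 0
  <chi_2*chi_5, chi_3> = (1/8)[1*(2)*conj(1) + 1*(-2)*conj(1) + 2*(0)*conj(-1) + 2*(0)*conj(1) + 2*(0)*conj(-1)]
      = (1/8)[(2) + (-2) + (0) + (0) + (0)] = 0/8 = 0
  <chi_2*chi_5, chi_4> = (1/8)[1*(2)*conj(1) + 1*(-2)*conj(1) + 2*(0)*conj(-1) + 2*(0)*conj(-1) + 2*(0)*conj(1)]
      = (1/8)[(2) + (-2) + (0) + (0) + (0)] = 0/8 = 0
  <chi_2*chi_5, chi_5> = (1/8)[1*(2)*conj(2) + 1*(-2)*conj(-2) + 2*(0)*conj(0) + 2*(0)*conj(0) + 2*(0)*conj(0)]
      = (1/8)[(4) + (4) + (0) + (0) + (0)] = 8/8 = 1
Hence the multiplicities are chi_5: 1. Dimension check: dim(chi_2)*dim(chi_5) = 1*2 = 2 and sum (mult * dim) = 1*2 = 2.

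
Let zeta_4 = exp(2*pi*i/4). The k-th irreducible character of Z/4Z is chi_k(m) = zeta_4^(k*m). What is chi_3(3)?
chi_3(3) = zeta_4^9 = I

Derivation: chi_3(3) = zeta_4^(3*3) = zeta_4^9. Since zeta_4^4 = 1, this equals zeta_4^1 = exp(2*pi*i*1/4) = I.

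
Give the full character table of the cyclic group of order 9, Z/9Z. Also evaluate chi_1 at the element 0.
Character table of Z/9Z (irreps indexed chi_0,...,chi_8 with chi_k(m) = zeta_9^(k*m), zeta_9 = exp(2*pi*i/9)):
  irrep \ class  {0} (size 1)  {1} (size 1)    {2} (size 1)    {3} (size 1)    {4} (size 1)    {5} (size 1)    {6} (size 1)    {7} (size 1)    {8} (size 1)  
  chi_0          1             1               1               1               1               1               1               1               1             
  chi_1          1             exp(2*I*pi/9)   exp(4*I*pi/9)   exp(2*I*pi/3)   exp(8*I*pi/9)   exp(-8*I*pi/9)  exp(-2*I*pi/3)  exp(-4*I*pi/9)  exp(-2*I*pi/9)
  chi_2          1             exp(4*I*pi/9)   exp(8*I*pi/9)   exp(-2*I*pi/3)  exp(-2*I*pi/9)  exp(2*I*pi/9)   exp(2*I*pi/3)   exp(-8*I*pi/9)  exp(-4*I*pi/9)
  chi_3          1             exp(2*I*pi/3)   exp(-2*I*pi/3)  1               exp(2*I*pi/3)   exp(-2*I*pi/3)  1               exp(2*I*pi/3)   exp(-2*I*pi/3)
  chi_4          1             exp(8*I*pi/9)   exp(-2*I*pi/9)  exp(2*I*pi/3)   exp(-4*I*pi/9)  exp(4*I*pi/9)   exp(-2*I*pi/3)  exp(2*I*pi/9)   exp(-8*I*pi/9)
  chi_5          1             exp(-8*I*pi/9)  exp(2*I*pi/9)   exp(-2*I*pi/3)  exp(4*I*pi/9)   exp(-4*I*pi/9)  exp(2*I*pi/3)   exp(-2*I*pi/9)  exp(8*I*pi/9) 
  chi_6          1             exp(-2*I*pi/3)  exp(2*I*pi/3)   1               exp(-2*I*pi/3)  exp(2*I*pi/3)   1               exp(-2*I*pi/3)  exp(2*I*pi/3) 
  chi_7          1             exp(-4*I*pi/9)  exp(-8*I*pi/9)  exp(2*I*pi/3)   exp(2*I*pi/9)   exp(-2*I*pi/9)  exp(-2*I*pi/3)  exp(8*I*pi/9)   exp(4*I*pi/9) 
  chi_8          1             exp(-2*I*pi/9)  exp(-4*I*pi/9)  exp(-2*I*pi/3)  exp(-8*I*pi/9)  exp(8*I*pi/9)   exp(2*I*pi/3)   exp(4*I*pi/9)   exp(2*I*pi/9) 

Spot check: chi_1(0) = zeta_9^(1*0) = zeta_9^0 = 1.

Derivation: Z/9Z is abelian, so all 9 irreducible complex representations are 1-dimensional. They are given by chi_k(m) = zeta_9^(k*m) for k = 0,...,8. Row orthogonality: sum_m chi_k(m) conj(chi_l(m)) = 9 * [k = l].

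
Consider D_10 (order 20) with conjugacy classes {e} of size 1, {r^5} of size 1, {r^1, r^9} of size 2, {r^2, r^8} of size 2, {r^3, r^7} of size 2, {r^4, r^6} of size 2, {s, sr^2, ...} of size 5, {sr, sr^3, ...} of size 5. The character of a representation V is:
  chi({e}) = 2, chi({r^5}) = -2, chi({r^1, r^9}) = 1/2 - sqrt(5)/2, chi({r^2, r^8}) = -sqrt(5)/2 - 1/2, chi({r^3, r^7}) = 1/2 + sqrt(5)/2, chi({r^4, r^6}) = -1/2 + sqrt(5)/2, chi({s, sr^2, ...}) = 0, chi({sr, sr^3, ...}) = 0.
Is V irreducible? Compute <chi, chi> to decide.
Irreducible: <chi, chi> = 1.

Why: <chi, chi> = (1/|G|) sum_C |C| * |chi(C)|^2 = (1/20)[1*|2|^2 + 1*|-2|^2 + 2*|1/2 - sqrt(5)/2|^2 + 2*|-sqrt(5)/2 - 1/2|^2 + 2*|1/2 + sqrt(5)/2|^2 + 2*|-1/2 + sqrt(5)/2|^2 + 5*|0|^2 + 5*|0|^2]
  = (1/20)[(4) + (4) + (3 - sqrt(5)) + (sqrt(5) + 3) + (sqrt(5) + 3) + (3 - sqrt(5)) + (0) + (0)] = 20/20 = 1.
A character is irreducible iff <chi, chi> = 1, so this representation is irreducible.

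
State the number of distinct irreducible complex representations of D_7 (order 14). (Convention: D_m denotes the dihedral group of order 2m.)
5

Proof sketch: The number of irreducible complex representations of a finite group equals its number of conjugacy classes. D_7 has 5 conjugacy classes ((n+3)/2 for n odd), so D_7 (order 14) has exactly 5 irreducible complex representations.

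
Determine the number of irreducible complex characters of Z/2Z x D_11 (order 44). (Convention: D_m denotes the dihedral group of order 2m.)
14

Explanation: The number of irreducible complex representations of a finite group equals its number of conjugacy classes. For a direct product, #classes(G x H) = #classes(G) * #classes(H). Z/2Z has 2 classes (abelian), D_11 has 7 classes, so 2 * 7 = 14, so Z/2Z x D_11 (order 44) has exactly 14 irreducible complex representations.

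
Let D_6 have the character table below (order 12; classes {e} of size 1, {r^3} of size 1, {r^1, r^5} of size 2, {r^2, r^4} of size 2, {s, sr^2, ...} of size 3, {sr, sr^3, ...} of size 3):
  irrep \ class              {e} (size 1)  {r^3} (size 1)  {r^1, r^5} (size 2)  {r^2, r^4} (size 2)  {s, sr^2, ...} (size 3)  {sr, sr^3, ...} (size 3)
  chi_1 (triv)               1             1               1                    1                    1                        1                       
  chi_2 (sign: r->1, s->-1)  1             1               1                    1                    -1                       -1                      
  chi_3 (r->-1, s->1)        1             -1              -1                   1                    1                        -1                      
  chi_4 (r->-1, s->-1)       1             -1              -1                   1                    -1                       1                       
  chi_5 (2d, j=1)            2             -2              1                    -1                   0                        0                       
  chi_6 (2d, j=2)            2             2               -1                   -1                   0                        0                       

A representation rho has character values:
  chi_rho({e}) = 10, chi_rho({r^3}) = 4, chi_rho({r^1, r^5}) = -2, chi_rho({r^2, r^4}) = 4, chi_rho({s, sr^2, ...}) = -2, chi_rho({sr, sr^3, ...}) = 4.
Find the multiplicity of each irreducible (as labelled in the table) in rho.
Multiplicities: chi_1: 2, chi_2: 1, chi_3: 0, chi_4: 3, chi_5: 0, chi_6: 2.

Argument: Use <chi_rho, chi> = (1/|G|) sum_C |C| * chi_rho(C) * conj(chi(C)) with |G| = 12 for each irreducible chi in the table:
  <chi_rho, chi_1> = (1/12)[1*(10)*conj(1) + 1*(4)*conj(1) + 2*(-2)*conj(1) + 2*(4)*conj(1) + 3*(-2)*conj(1) + 3*(4)*conj(1)]
      = (1/12)[(10) + (4) + (-4) + (8) + (-6) + (12)] = 24/12 = 2
  <chi_rho, chi_2> = (1/12)[1*(10)*conj(1) + 1*(4)*conj(1) + 2*(-2)*conj(1) + 2*(4)*conj(1) + 3*(-2)*conj(-1) + 3*(4)*conj(-1)]
      = (1/12)[(10) + (4) + (-4) + (8) + (6) + (-12)] = 12/12 = 1
  <chi_rho, chi_3> = (1/12)[1*(10)*conj(1) + 1*(4)*conj(-1) + 2*(-2)*conj(-1) + 2*(4)*conj(1) + 3*(-2)*conj(1) + 3*(4)*conj(-1)]
      = (1/12)[(10) + (-4) + (4) + (8) + (-6) + (-12)] = 0/12 = 0
  <chi_rho, chi_4> = (1/12)[1*(10)*conj(1) + 1*(4)*conj(-1) + 2*(-2)*conj(-1) + 2*(4)*conj(1) + 3*(-2)*conj(-1) + 3*(4)*conj(1)]
      = (1/12)[(10) + (-4) + (4) + (8) + (6) + (12)] = 36/12 = 3
  <chi_rho, chi_5> = (1/12)[1*(10)*conj(2) + 1*(4)*conj(-2) + 2*(-2)*conj(1) + 2*(4)*conj(-1) + 3*(-2)*conj(0) + 3*(4)*conj(0)]
      = (1/12)[(20) + (-8) + (-4) + (-8) + (0) + (0)] = 0/12 = 0
  <chi_rho, chi_6> = (1/12)[1*(10)*conj(2) + 1*(4)*conj(2) + 2*(-2)*conj(-1) + 2*(4)*conj(-1) + 3*(-2)*conj(0) + 3*(4)*conj(0)]
      = (1/12)[(20) + (8) + (4) + (-8) + (0) + (0)] = 24/12 = 2
Dimension check: dim(rho) = sum (mult * dim) = 2*1 + 1*1 + 0*1 + 3*1 + 0*2 + 2*2 = 10 = chi_rho(e) = 10.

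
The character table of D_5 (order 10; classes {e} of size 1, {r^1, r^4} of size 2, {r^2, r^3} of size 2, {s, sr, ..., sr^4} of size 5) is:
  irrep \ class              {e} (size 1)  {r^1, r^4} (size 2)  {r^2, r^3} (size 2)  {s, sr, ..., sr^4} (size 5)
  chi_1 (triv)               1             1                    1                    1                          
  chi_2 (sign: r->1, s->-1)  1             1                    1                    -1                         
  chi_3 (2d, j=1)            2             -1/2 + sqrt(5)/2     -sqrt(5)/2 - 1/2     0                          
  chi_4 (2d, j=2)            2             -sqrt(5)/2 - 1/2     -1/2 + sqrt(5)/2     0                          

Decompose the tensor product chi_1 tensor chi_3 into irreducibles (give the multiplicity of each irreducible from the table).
chi_1 tensor chi_3 = chi_3 (all other irreducibles have multiplicity 0).

The character of a tensor product is the pointwise product (chi_1 * chi_3)(C) = chi_1(C) * chi_3(C):
  {e}: (1)*(2), {r^1, r^4}: (1)*(-1/2 + sqrt(5)/2), {r^2, r^3}: (1)*(-sqrt(5)/2 - 1/2), {s, sr, ..., sr^4}: (1)*(0)
so (chi_1 * chi_3) takes values
  {e} -> 2, {r^1, r^4} -> -1/2 + sqrt(5)/2, {r^2, r^3} -> -sqrt(5)/2 - 1/2, {s, sr, ..., sr^4} -> 0.
Now take the inner product of this character with each irreducible chi from the table, <chi_1*chi_3, chi> = (1/10) sum_C |C| (chi_1*chi_3)(C) conj(chi(C)):
  <chi_1*chi_3, chi_1> = (1/10)[1*(2)*conj(1) + 2*(-1/2 + sqrt(5)/2)*conj(1) + 2*(-sqrt(5)/2 - 1/2)*conj(1) + 5*(0)*conj(1)]
      = (1/10)[(2) + (-1 + sqrt(5)) + (-sqrt(5) - 1) + (0)] = 0/10 = 0
  <chi_1*chi_3, chi_2> = (1/10)[1*(2)*conj(1) + 2*(-1/2 + sqrt(5)/2)*conj(1) + 2*(-sqrt(5)/2 - 1/2)*conj(1) + 5*(0)*conj(-1)]
      = (1/10)[(2) + (-1 + sqrt(5)) + (-sqrt(5) - 1) + (0)] = 0/10 = 0
  <chi_1*chi_3, chi_3> = (1/10)[1*(2)*conj(2) + 2*(-1/2 + sqrt(5)/2)*conj(-1/2 + sqrt(5)/2) + 2*(-sqrt(5)/2 - 1/2)*conj(-sqrt(5)/2 - 1/2) + 5*(0)*conj(0)]
      = (1/10)[(4) + (3 - sqrt(5)) + (sqrt(5) + 3) + (0)] = 10/10 = 1
  <chi_1*chi_3, chi_4> = (1/10)[1*(2)*conj(2) + 2*(-1/2 + sqrt(5)/2)*conj(-sqrt(5)/2 - 1/2) + 2*(-sqrt(5)/2 - 1/2)*conj(-1/2 + sqrt(5)/2) + 5*(0)*conj(0)]
      = (1/10)[(4) + (-2) + (-2) + (0)] = 0/10 = 0
Hence the multiplicities are chi_3: 1. Dimension check: dim(chi_1)*dim(chi_3) = 1*2 = 2 and sum (mult * dim) = 1*2 = 2.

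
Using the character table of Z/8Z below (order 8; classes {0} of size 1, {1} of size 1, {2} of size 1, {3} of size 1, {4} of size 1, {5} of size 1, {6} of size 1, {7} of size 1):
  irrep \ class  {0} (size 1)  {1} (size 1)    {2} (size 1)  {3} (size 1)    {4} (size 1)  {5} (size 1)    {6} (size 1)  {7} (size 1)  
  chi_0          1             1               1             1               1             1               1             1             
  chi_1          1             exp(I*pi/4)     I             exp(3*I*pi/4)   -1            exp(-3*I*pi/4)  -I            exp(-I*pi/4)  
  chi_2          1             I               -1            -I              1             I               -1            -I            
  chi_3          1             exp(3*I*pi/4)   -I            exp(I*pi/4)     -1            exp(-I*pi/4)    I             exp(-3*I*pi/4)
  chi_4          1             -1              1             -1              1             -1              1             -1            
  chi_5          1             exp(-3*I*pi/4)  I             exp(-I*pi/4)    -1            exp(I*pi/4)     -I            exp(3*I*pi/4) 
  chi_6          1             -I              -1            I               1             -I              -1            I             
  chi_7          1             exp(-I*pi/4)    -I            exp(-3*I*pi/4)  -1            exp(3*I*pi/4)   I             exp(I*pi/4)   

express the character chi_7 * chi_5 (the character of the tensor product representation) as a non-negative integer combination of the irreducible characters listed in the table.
chi_7 tensor chi_5 = chi_4 (all other irreducibles have multiplicity 0).

Solution. The character of a tensor product is the pointwise product (chi_7 * chi_5)(C) = chi_7(C) * chi_5(C):
  {0}: (1)*(1), {1}: (exp(-I*pi/4))*(exp(-3*I*pi/4)), {2}: (-I)*(I), {3}: (exp(-3*I*pi/4))*(exp(-I*pi/4)), {4}: (-1)*(-1), {5}: (exp(3*I*pi/4))*(exp(I*pi/4)), {6}: (I)*(-I), {7}: (exp(I*pi/4))*(exp(3*I*pi/4))
so (chi_7 * chi_5) takes values
  {0} -> 1, {1} -> -1, {2} -> 1, {3} -> -1, {4} -> 1, {5} -> -1, {6} -> 1, {7} -> -1.
Now take the inner product of this character with each irreducible chi from the table, <chi_7*chi_5, chi> = (1/8) sum_C |C| (chi_7*chi_5)(C) conj(chi(C)):
  <chi_7*chi_5, chi_0> = (1/8)[1*(1)*conj(1) + 1*(-1)*conj(1) + 1*(1)*conj(1) + 1*(-1)*conj(1) + 1*(1)*conj(1) + 1*(-1)*conj(1) + 1*(1)*conj(1) + 1*(-1)*conj(1)]
      = (1/8)[(1) + (-1) + (1) + (-1) + (1) + (-1) + (1) + (-1)] = 0/8 = 0
  <chi_7*chi_5, chi_1> = (1/8)[1*(1)*conj(1) + 1*(-1)*conj(exp(I*pi/4)) + 1*(1)*conj(I) + 1*(-1)*conj(exp(3*I*pi/4)) + 1*(1)*conj(-1) + 1*(-1)*conj(exp(-3*I*pi/4)) + 1*(1)*conj(-I) + 1*(-1)*conj(exp(-I*pi/4))]
      = (1/8)[(1) + (-exp(-I*pi/4)) + (-I) + (-exp(-3*I*pi/4)) + (-1) + (-exp(3*I*pi/4)) + (I) + (-exp(I*pi/4))] = 0/8 = 0
  <chi_7*chi_5, chi_2> = (1/8)[1*(1)*conj(1) + 1*(-1)*conj(I) + 1*(1)*conj(-1) + 1*(-1)*conj(-I) + 1*(1)*conj(1) + 1*(-1)*conj(I) + 1*(1)*conj(-1) + 1*(-1)*conj(-I)]
      = (1/8)[(1) + (I) + (-1) + (-I) + (1) + (I) + (-1) + (-I)] = 0/8 = 0
  <chi_7*chi_5, chi_3> = (1/8)[1*(1)*conj(1) + 1*(-1)*conj(exp(3*I*pi/4)) + 1*(1)*conj(-I) + 1*(-1)*conj(exp(I*pi/4)) + 1*(1)*conj(-1) + 1*(-1)*conj(exp(-I*pi/4)) + 1*(1)*conj(I) + 1*(-1)*conj(exp(-3*I*pi/4))]
      = (1/8)[(1) + (-exp(-3*I*pi/4)) + (I) + (-exp(-I*pi/4)) + (-1) + (-exp(I*pi/4)) + (-I) + (-exp(3*I*pi/4))] = 0/8 = 0
  <chi_7*chi_5, chi_4> = (1/8)[1*(1)*conj(1) + 1*(-1)*conj(-1) + 1*(1)*conj(1) + 1*(-1)*conj(-1) + 1*(1)*conj(1) + 1*(-1)*conj(-1) + 1*(1)*conj(1) + 1*(-1)*conj(-1)]
      = (1/8)[(1) + (1) + (1) + (1) + (1) + (1) + (1) + (1)] = 8/8 = 1
  <chi_7*chi_5, chi_5> = (1/8)[1*(1)*conj(1) + 1*(-1)*conj(exp(-3*I*pi/4)) + 1*(1)*conj(I) + 1*(-1)*conj(exp(-I*pi/4)) + 1*(1)*conj(-1) + 1*(-1)*conj(exp(I*pi/4)) + 1*(1)*conj(-I) + 1*(-1)*conj(exp(3*I*pi/4))]
      = (1/8)[(1) + (-exp(3*I*pi/4)) + (-I) + (-exp(I*pi/4)) + (-1) + (-exp(-I*pi/4)) + (I) + (-exp(-3*I*pi/4))] = 0/8 = 0
  <chi_7*chi_5, chi_6> = (1/8)[1*(1)*conj(1) + 1*(-1)*conj(-I) + 1*(1)*conj(-1) + 1*(-1)*conj(I) + 1*(1)*conj(1) + 1*(-1)*conj(-I) + 1*(1)*conj(-1) + 1*(-1)*conj(I)]
      = (1/8)[(1) + (-I) + (-1) + (I) + (1) + (-I) + (-1) + (I)] = 0/8 = 0
  <chi_7*chi_5, chi_7> = (1/8)[1*(1)*conj(1) + 1*(-1)*conj(exp(-I*pi/4)) + 1*(1)*conj(-I) + 1*(-1)*conj(exp(-3*I*pi/4)) + 1*(1)*conj(-1) + 1*(-1)*conj(exp(3*I*pi/4)) + 1*(1)*conj(I) + 1*(-1)*conj(exp(I*pi/4))]
      = (1/8)[(1) + (-exp(I*pi/4)) + (I) + (-exp(3*I*pi/4)) + (-1) + (-exp(-3*I*pi/4)) + (-I) + (-exp(-I*pi/4))] = 0/8 = 0
(Exp terms are combined using exp(i*s)*conj(exp(i*t)) = exp(i*(s-t)), and sums of them are collapsed using the identity that for every m > 1 the m distinct m-th roots of unity sum to 0, e.g. 1 + exp(2*I*pi/3) + exp(-2*I*pi/3) = 0.)
Hence the multiplicities are chi_4: 1. Dimension check: dim(chi_7)*dim(chi_5) = 1*1 = 1 and sum (mult * dim) = 1*1 = 1.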